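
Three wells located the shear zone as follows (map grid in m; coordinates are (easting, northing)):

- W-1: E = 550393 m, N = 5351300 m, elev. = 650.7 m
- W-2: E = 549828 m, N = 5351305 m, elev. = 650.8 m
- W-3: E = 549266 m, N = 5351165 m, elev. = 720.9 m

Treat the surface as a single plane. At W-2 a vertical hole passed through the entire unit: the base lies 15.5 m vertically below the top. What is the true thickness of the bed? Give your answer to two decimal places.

13.96 m

Let the plane be z = a·E + b·N + c.
W-2−W-1: −565a + 5b = 0.1;  W-3−W-1: −1127a − 135b = 70.2.
Solving gives a = −0.00445, b = −0.48285.
|∇z| = √(a²+b²) = 0.48287, so dip δ = arctan(0.48287) = 25.77°.
True thickness = vertical thickness × cos δ = 15.5 × cos 25.77° = 13.96 m.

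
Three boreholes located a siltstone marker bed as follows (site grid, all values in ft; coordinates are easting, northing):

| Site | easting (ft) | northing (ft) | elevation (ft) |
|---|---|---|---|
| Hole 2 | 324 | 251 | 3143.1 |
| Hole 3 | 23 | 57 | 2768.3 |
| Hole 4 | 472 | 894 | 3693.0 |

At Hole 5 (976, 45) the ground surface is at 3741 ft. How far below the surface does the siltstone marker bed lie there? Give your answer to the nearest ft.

Let the plane be z = a·easting + b·northing + c.
Hole 3−Hole 2: −301a − 194b = −374.8;  Hole 4−Hole 2: 148a + 643b = 549.9.
Solving gives a = 0.81487, b = 0.66765.
Then c = 3143.1 − a·324 − b·251 = 2711.50.
At (976, 45): z_contact = 795.3 + 30.0 + 2711.50 = 3536.9 ft.
Depth below ground = 3741 − 3536.9 = 204 ft.

204 ft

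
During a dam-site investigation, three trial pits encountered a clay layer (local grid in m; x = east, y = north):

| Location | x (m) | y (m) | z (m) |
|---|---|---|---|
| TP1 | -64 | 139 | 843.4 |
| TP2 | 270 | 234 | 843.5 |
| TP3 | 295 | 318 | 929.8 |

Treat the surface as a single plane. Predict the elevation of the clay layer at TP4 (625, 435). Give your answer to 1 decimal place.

Let the plane be z = a·x + b·y + c.
TP2−TP1: 334a + 95b = 0.1;  TP3−TP1: 359a + 179b = 86.4.
Solving gives a = −0.31892, b = 1.12230.
Then c = 843.4 − a·-64 − b·139 = 666.99.
At (625, 435): z = −199.3 + 488.2 + 666.99 = 955.9 m.

955.9 m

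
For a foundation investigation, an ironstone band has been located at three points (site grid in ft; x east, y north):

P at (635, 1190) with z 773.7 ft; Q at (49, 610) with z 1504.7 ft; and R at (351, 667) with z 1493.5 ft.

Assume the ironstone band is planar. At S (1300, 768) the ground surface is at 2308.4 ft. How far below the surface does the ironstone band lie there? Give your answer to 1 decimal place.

732.1 ft

Let the plane be z = a·x + b·y + c.
Q−P: −586a − 580b = 731;  R−P: −284a − 523b = 719.8.
Solving gives a = 0.248106, b = −1.511017.
Then c = 773.7 − a·635 − b·1190 = 2414.26.
At (1300, 768): z_contact = 322.54 − 1160.46 + 2414.26 = 1576.34 ft.
Depth below ground = 2308.4 − 1576.34 = 732.1 ft.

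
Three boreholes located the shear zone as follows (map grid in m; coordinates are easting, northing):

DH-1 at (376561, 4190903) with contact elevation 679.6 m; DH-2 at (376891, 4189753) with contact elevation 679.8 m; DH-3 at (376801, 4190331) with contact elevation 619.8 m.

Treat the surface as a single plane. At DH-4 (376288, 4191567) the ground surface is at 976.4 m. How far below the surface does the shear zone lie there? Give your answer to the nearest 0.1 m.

231.8 m

Two edge vectors: DH-1→DH-2 = (330, -1150, 0.2), DH-1→DH-3 = (240, -572, -59.8).
Normal n = (DH-1→DH-2) × (DH-1→DH-3) = (68884.4, 19782, 87240).
So ∂z/∂easting = −n_x/n_z = −0.789596515 and ∂z/∂northing = −n_y/n_z = −0.226753783.
Intercept c from DH-1: 679.6 + 297331.25 + 950303.11 = 1248313.96.
At (376288, 4191567): z_contact = −297115.69 − 950453.67 + 1248313.96 = 744.60 m.
Depth below ground = 976.4 − 744.60 = 231.8 m.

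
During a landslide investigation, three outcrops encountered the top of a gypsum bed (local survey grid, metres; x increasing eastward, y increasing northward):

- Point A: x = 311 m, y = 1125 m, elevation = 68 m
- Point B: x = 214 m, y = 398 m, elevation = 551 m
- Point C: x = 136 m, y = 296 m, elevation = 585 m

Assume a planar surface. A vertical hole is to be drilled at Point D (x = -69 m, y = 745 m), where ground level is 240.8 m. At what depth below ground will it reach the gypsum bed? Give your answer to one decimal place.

Let the plane be z = a·x + b·y + c.
Point B−Point A: −97a − 727b = 483;  Point C−Point A: −175a − 829b = 517.
Solving gives a = 0.524395, b = −0.734342.
Then c = 68 − a·311 − b·1125 = 731.05.
At (-69, 745): z_contact = −36.18 − 547.08 + 731.05 = 147.78 m.
Depth below ground = 240.8 − 147.78 = 93.0 m.

93.0 m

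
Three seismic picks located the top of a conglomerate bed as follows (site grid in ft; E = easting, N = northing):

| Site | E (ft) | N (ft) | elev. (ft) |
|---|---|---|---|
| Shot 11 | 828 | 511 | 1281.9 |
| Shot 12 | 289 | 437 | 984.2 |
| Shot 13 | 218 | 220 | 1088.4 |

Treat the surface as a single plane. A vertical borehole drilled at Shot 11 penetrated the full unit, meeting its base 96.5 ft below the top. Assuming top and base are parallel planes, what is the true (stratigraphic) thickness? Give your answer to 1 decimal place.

70.0 ft

Two edge vectors: Shot 11→Shot 12 = (-539, -74, -297.7), Shot 11→Shot 13 = (-610, -291, -193.5).
Normal n = (Shot 11→Shot 12) × (Shot 11→Shot 13) = (-72311.7, 77300.5, 111709).
So ∂z/∂E = −n_x/n_z = 0.64732 and ∂z/∂N = −n_y/n_z = −0.69198.
|∇z| = √(a²+b²) = 0.94756, so dip δ = arctan(0.94756) = 43.46°.
True thickness = vertical thickness × cos δ = 96.5 × cos 43.46° = 70.0 ft.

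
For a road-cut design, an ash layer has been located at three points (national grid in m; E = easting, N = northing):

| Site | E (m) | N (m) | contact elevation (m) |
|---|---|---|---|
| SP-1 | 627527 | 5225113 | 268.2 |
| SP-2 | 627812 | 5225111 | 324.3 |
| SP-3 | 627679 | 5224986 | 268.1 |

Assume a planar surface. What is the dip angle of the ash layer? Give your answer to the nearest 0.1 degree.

Let the plane be z = a·E + b·N + c.
SP-2−SP-1: 285a − 2b = 56.1;  SP-3−SP-1: 152a − 127b = −0.1.
Solving gives a = 0.19851, b = 0.23838.
Gradient magnitude |∇z| = √(a² + b²) = √(0.03941 + 0.05683) = 0.31021.
True dip = arctan(0.31021) = 17.2°, dipping toward SW (azimuth ≈ 220°).

17.2°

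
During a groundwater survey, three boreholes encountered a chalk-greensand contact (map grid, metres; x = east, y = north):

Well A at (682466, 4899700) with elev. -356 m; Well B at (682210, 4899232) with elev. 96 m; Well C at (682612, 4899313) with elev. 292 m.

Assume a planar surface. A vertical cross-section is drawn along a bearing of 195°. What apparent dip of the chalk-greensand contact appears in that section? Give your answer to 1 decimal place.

48.7°

Two edge vectors: Well A→Well B = (-256, -468, 452), Well A→Well C = (146, -387, 648).
Normal n = (Well A→Well B) × (Well A→Well C) = (-128340, 231880, 167400).
So ∂z/∂x = −n_x/n_z = 0.76667 and ∂z/∂y = −n_y/n_z = −1.38519.
Unit vector along 195° is (sin 195°, cos 195°) = (-0.2588, -0.9659).
Slope in that direction = a·(-0.2588) + b·(-0.9659) = 1.13956.
Apparent dip = arctan|1.13956| = 48.7° (true dip is 57.7°, so apparent ≤ true as expected).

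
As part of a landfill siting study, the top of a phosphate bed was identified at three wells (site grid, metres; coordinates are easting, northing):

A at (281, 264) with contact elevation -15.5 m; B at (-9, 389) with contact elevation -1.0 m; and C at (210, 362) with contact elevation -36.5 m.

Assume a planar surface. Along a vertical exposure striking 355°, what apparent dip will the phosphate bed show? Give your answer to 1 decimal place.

19.0°

Let the plane be z = a·easting + b·northing + c.
B−A: −290a + 125b = 14.5;  C−A: −71a + 98b = −21.
Solving gives a = −0.20701, b = −0.36426.
Unit vector along 355° is (sin 355°, cos 355°) = (-0.0872, 0.9962).
Slope in that direction = a·(-0.0872) + b·(0.9962) = −0.34483.
Apparent dip = arctan|0.34483| = 19.0° (true dip is 22.7°, so apparent ≤ true as expected).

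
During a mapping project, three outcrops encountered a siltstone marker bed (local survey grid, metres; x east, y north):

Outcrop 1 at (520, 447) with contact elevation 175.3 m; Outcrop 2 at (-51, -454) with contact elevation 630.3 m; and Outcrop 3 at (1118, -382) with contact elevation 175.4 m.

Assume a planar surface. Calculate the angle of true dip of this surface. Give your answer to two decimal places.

Two edge vectors: Outcrop 1→Outcrop 2 = (-571, -901, 455), Outcrop 1→Outcrop 3 = (598, -829, 0.1).
Normal n = (Outcrop 1→Outcrop 2) × (Outcrop 1→Outcrop 3) = (377104.9, 272147.1, 1012157).
So ∂z/∂x = −n_x/n_z = −0.37258 and ∂z/∂y = −n_y/n_z = −0.26888.
Gradient magnitude |∇z| = √(a² + b²) = √(0.13881 + 0.07230) = 0.45946.
True dip = arctan(0.45946) = 24.68°, dipping toward NE (azimuth ≈ 054°).

24.68°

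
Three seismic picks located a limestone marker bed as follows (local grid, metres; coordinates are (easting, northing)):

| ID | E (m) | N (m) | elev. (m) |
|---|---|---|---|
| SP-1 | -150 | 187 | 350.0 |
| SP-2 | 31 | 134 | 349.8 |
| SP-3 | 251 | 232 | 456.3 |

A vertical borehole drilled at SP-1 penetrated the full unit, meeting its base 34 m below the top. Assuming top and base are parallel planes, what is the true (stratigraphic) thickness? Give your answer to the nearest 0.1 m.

28.1 m

Two edge vectors: SP-1→SP-2 = (181, -53, -0.2), SP-1→SP-3 = (401, 45, 106.3).
Normal n = (SP-1→SP-2) × (SP-1→SP-3) = (-5624.9, -19320.5, 29398).
So ∂z/∂E = −n_x/n_z = 0.19134 and ∂z/∂N = −n_y/n_z = 0.65720.
|∇z| = √(a²+b²) = 0.68449, so dip δ = arctan(0.68449) = 34.39°.
True thickness = vertical thickness × cos δ = 34 × cos 34.39° = 28.1 m.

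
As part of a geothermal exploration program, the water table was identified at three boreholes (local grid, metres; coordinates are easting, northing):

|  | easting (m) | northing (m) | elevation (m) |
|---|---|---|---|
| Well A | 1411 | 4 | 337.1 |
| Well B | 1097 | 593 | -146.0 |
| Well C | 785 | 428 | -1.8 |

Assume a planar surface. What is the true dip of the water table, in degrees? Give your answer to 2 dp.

39.77°

Two edge vectors: Well A→Well B = (-314, 589, -483.1), Well A→Well C = (-626, 424, -338.9).
Normal n = (Well A→Well B) × (Well A→Well C) = (5222.3, 196006, 235578).
So ∂z/∂easting = −n_x/n_z = −0.02217 and ∂z/∂northing = −n_y/n_z = −0.83202.
Gradient magnitude |∇z| = √(a² + b²) = √(0.00049 + 0.69226) = 0.83232.
True dip = arctan(0.83232) = 39.77°, dipping toward N (azimuth ≈ 002°).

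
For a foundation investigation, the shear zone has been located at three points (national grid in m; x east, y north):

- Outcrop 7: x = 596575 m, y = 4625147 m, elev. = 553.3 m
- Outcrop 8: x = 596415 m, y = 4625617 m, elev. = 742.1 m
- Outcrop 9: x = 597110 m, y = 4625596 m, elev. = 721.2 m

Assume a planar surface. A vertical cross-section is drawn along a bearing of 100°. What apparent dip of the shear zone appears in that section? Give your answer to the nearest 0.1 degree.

Let the plane be z = a·x + b·y + c.
Outcrop 8−Outcrop 7: −160a + 470b = 188.8;  Outcrop 9−Outcrop 7: 535a + 449b = 167.9.
Solving gives a = −0.01812, b = 0.39553.
Unit vector along 100° is (sin 100°, cos 100°) = (0.9848, -0.1736).
Slope in that direction = a·(0.9848) + b·(-0.1736) = −0.08653.
Apparent dip = arctan|0.08653| = 4.9° (true dip is 21.6°, so apparent ≤ true as expected).

4.9°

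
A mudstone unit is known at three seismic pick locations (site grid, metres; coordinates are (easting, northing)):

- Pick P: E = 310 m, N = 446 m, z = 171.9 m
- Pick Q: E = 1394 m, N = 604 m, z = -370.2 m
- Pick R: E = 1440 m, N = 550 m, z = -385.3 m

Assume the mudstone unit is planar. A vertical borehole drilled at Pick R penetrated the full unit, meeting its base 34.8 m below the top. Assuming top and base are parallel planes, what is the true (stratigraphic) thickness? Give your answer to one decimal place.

31.1 m

Let the plane be z = a·E + b·N + c.
Pick Q−Pick P: 1084a + 158b = −542.1;  Pick R−Pick P: 1130a + 104b = −557.2.
Solving gives a = −0.48111, b = −0.13021.
|∇z| = √(a²+b²) = 0.49842, so dip δ = arctan(0.49842) = 26.49°.
True thickness = vertical thickness × cos δ = 34.8 × cos 26.49° = 31.1 m.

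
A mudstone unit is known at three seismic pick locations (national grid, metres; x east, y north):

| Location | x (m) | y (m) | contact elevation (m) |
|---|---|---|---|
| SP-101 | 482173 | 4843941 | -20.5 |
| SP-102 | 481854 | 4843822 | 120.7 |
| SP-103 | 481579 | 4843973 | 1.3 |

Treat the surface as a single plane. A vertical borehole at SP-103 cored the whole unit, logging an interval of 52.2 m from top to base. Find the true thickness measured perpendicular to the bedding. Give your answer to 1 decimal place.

Let the plane be z = a·x + b·y + c.
SP-102−SP-101: −319a − 119b = 141.2;  SP-103−SP-101: −594a + 32b = 21.8.
Solving gives a = −0.08792, b = −0.95086.
|∇z| = √(a²+b²) = 0.95491, so dip δ = arctan(0.95491) = 43.68°.
True thickness = vertical thickness × cos δ = 52.2 × cos 43.68° = 37.8 m.

37.8 m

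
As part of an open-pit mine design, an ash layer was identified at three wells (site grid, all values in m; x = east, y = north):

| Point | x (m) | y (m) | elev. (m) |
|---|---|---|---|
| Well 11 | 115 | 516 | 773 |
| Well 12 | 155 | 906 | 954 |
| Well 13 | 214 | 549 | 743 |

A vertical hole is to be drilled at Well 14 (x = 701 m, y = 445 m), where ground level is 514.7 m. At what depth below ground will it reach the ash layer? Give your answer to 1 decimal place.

55.8 m

Let the plane be z = a·x + b·y + c.
Well 12−Well 11: 40a + 390b = 181;  Well 13−Well 11: 99a + 33b = −30.
Solving gives a = −0.47393, b = 0.51271.
Then c = 773 − a·115 − b·516 = 562.94.
At (701, 445): z_contact = −332.23 + 228.16 + 562.94 = 458.87 m.
Depth below ground = 514.7 − 458.87 = 55.8 m.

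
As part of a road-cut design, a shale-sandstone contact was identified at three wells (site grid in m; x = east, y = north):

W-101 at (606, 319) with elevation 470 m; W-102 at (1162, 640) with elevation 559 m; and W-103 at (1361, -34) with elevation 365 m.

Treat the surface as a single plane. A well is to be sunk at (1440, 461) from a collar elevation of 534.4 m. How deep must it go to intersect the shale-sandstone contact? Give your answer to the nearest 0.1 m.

28.1 m

Two edge vectors: W-101→W-102 = (556, 321, 89), W-101→W-103 = (755, -353, -105).
Normal n = (W-101→W-102) × (W-101→W-103) = (-2288, 125575, -438623).
So ∂z/∂x = −n_x/n_z = −0.005216 and ∂z/∂y = −n_y/n_z = 0.286294.
Intercept c from W-101: 470 + 3.16 − 91.33 = 381.83.
At (1440, 461): z_contact = −7.51 + 131.98 + 381.83 = 506.30 m.
Depth below ground = 534.4 − 506.30 = 28.1 m.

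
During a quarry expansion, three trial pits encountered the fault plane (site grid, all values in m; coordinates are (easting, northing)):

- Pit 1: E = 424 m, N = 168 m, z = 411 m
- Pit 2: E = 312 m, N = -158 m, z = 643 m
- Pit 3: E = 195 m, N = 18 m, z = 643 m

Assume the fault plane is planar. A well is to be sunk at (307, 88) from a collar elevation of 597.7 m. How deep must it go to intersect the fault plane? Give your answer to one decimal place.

66.6 m

Let the plane be z = a·E + b·N + c.
Pit 2−Pit 1: −112a − 326b = 232;  Pit 3−Pit 1: −229a − 150b = 232.
Solving gives a = −0.70578, b = −0.46918.
Then c = 411 − a·424 − b·168 = 789.07.
At (307, 88): z_contact = −216.67 − 41.29 + 789.07 = 531.11 m.
Depth below ground = 597.7 − 531.11 = 66.6 m.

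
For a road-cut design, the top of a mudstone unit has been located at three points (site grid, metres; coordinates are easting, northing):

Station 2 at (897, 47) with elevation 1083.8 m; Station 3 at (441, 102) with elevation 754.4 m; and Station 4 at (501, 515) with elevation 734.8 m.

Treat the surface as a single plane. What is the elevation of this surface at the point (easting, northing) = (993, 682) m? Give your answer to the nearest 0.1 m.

Two edge vectors: Station 2→Station 3 = (-456, 55, -329.4), Station 2→Station 4 = (-396, 468, -349).
Normal n = (Station 2→Station 3) × (Station 2→Station 4) = (134964.2, -28701.6, -191628).
So ∂z/∂easting = −n_x/n_z = 0.70430 and ∂z/∂northing = −n_y/n_z = −0.14978.
Intercept c from Station 2: 1083.8 − 631.76 + 7.04 = 459.08.
At (993, 682): z = 699.4 − 102.1 + 459.08 = 1056.3 m.

1056.3 m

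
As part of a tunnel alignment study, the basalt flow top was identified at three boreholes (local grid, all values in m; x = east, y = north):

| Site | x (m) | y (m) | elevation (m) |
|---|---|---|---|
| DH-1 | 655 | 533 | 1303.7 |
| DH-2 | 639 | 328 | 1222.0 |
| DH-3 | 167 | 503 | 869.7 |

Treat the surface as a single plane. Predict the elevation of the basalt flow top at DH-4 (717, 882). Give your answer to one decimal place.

Let the plane be z = a·x + b·y + c.
DH-2−DH-1: −16a − 205b = −81.7;  DH-3−DH-1: −488a − 30b = −434.
Solving gives a = 0.86901, b = 0.33071.
Then c = 1303.7 − a·655 − b·533 = 558.23.
At (717, 882): z = 623.1 + 291.7 + 558.23 = 1473.0 m.

1473.0 m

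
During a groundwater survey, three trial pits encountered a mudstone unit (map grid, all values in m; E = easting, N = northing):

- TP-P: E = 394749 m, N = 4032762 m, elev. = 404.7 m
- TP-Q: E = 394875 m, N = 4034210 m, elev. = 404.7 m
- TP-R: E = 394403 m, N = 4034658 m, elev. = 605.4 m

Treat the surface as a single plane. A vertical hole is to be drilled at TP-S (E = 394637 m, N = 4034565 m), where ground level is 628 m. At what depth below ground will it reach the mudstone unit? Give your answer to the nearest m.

Let the plane be z = a·E + b·N + c.
TP-Q−TP-P: 126a + 1448b = 0;  TP-R−TP-P: −346a + 1896b = 200.7.
Solving gives a = −0.39277204, b = 0.03417768.
Then c = 404.7 − a·394749 − b·4032762 = 17620.63.
At (394637, 4034565): z_contact = −155002.4 + 137892.1 + 17620.63 = 510.3 m.
Depth below ground = 628 − 510.3 = 118 m.

118 m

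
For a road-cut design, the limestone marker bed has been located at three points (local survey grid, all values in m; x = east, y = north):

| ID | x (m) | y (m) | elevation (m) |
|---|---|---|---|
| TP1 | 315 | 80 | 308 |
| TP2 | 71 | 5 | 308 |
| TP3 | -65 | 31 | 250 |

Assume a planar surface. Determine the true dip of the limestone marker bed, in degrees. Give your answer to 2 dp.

Two edge vectors: TP1→TP2 = (-244, -75, 0), TP1→TP3 = (-380, -49, -58).
Normal n = (TP1→TP2) × (TP1→TP3) = (4350, -14152, -16544).
So ∂z/∂x = −n_x/n_z = 0.26294 and ∂z/∂y = −n_y/n_z = −0.85542.
Gradient magnitude |∇z| = √(a² + b²) = √(0.06913 + 0.73174) = 0.89491.
True dip = arctan(0.89491) = 41.83°, dipping toward NNW (azimuth ≈ 343°).

41.83°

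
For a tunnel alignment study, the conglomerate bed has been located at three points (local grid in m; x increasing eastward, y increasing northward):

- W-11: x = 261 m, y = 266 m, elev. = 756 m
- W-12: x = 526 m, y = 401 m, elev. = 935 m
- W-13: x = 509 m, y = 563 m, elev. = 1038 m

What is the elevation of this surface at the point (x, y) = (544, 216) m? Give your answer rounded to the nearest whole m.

817 m

Two edge vectors: W-11→W-12 = (265, 135, 179), W-11→W-13 = (248, 297, 282).
Normal n = (W-11→W-12) × (W-11→W-13) = (-15093, -30338, 45225).
So ∂z/∂x = −n_x/n_z = 0.33373 and ∂z/∂y = −n_y/n_z = 0.67082.
Intercept c from W-11: 756 − 87.10 − 178.44 = 490.46.
At (544, 216): z = 181.5 + 144.9 + 490.46 = 816.9 m.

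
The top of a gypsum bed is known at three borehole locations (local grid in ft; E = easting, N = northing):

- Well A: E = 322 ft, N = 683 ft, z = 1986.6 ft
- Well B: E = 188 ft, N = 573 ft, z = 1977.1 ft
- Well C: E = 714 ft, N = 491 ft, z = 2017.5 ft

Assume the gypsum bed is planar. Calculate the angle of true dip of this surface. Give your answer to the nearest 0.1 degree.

4.4°

Two edge vectors: Well A→Well B = (-134, -110, -9.5), Well A→Well C = (392, -192, 30.9).
Normal n = (Well A→Well B) × (Well A→Well C) = (-5223, 416.6, 68848).
So ∂z/∂E = −n_x/n_z = 0.07586 and ∂z/∂N = −n_y/n_z = −0.00605.
Gradient magnitude |∇z| = √(a² + b²) = √(0.00576 + 0.00004) = 0.07610.
True dip = arctan(0.07610) = 4.4°, dipping toward W (azimuth ≈ 275°).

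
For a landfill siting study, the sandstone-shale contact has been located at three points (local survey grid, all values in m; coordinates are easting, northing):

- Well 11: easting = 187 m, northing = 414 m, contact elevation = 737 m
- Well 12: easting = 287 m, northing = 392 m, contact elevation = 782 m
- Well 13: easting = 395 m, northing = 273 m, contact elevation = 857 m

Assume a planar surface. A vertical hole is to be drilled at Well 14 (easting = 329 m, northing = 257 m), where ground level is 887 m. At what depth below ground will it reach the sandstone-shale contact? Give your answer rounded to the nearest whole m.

Let the plane be z = a·easting + b·northing + c.
Well 12−Well 11: 100a − 22b = 45;  Well 13−Well 11: 208a − 141b = 120.
Solving gives a = 0.38902, b = −0.27719.
Then c = 737 − a·187 − b·414 = 779.01.
At (329, 257): z_contact = 128.0 − 71.2 + 779.01 = 835.8 m.
Depth below ground = 887 − 835.8 = 51 m.

51 m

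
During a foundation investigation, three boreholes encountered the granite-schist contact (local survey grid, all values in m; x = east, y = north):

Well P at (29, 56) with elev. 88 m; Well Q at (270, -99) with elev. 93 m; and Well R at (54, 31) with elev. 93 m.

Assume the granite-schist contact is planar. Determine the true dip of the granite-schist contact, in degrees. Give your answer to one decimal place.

30.4°

Let the plane be z = a·x + b·y + c.
Well Q−Well P: 241a − 155b = 5;  Well R−Well P: 25a − 25b = 5.
Solving gives a = −0.30233, b = −0.50233.
Gradient magnitude |∇z| = √(a² + b²) = √(0.09140 + 0.25233) = 0.58629.
True dip = arctan(0.58629) = 30.4°, dipping toward NNE (azimuth ≈ 031°).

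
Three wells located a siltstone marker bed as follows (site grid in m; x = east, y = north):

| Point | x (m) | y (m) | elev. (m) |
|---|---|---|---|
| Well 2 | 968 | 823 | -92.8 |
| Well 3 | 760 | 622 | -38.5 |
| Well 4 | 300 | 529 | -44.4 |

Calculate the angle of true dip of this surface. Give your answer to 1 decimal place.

20.2°

Let the plane be z = a·x + b·y + c.
Well 3−Well 2: −208a − 201b = 54.3;  Well 4−Well 2: −668a − 294b = 48.4.
Solving gives a = 0.08529, b = −0.35841.
Gradient magnitude |∇z| = √(a² + b²) = √(0.00727 + 0.12845) = 0.36841.
True dip = arctan(0.36841) = 20.2°, dipping toward NNW (azimuth ≈ 347°).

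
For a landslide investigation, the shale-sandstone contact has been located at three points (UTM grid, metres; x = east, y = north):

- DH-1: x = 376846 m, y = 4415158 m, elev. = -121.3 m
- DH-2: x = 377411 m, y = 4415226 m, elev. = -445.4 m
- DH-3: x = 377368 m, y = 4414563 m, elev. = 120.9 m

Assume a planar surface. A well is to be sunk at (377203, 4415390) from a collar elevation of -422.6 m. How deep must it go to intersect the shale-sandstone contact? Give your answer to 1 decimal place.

59.1 m

Two edge vectors: DH-1→DH-2 = (565, 68, -324.1), DH-1→DH-3 = (522, -595, 242.2).
Normal n = (DH-1→DH-2) × (DH-1→DH-3) = (-176369.9, -306023.2, -371671).
So ∂z/∂x = −n_x/n_z = −0.474532315 and ∂z/∂y = −n_y/n_z = −0.823371207.
Intercept c from DH-1: -121.3 + 178825.60 + 3635313.97 = 3814018.28.
At (377203, 4415390): z_contact = −178995.01 − 3635505.00 + 3814018.28 = -481.73 m.
Depth below ground = -422.6 − (-481.73) = 59.1 m.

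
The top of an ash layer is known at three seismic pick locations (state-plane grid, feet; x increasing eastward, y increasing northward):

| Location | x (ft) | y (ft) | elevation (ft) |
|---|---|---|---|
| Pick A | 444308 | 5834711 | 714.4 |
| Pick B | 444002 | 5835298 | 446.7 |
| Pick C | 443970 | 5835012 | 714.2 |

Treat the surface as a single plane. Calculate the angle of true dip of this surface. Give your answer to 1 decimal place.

Two edge vectors: Pick A→Pick B = (-306, 587, -267.7), Pick A→Pick C = (-338, 301, -0.2).
Normal n = (Pick A→Pick B) × (Pick A→Pick C) = (80460.3, 90421.4, 106300).
So ∂z/∂x = −n_x/n_z = −0.75692 and ∂z/∂y = −n_y/n_z = −0.85062.
Gradient magnitude |∇z| = √(a² + b²) = √(0.57292 + 0.72356) = 1.13863.
True dip = arctan(1.13863) = 48.7°, dipping toward NE (azimuth ≈ 042°).

48.7°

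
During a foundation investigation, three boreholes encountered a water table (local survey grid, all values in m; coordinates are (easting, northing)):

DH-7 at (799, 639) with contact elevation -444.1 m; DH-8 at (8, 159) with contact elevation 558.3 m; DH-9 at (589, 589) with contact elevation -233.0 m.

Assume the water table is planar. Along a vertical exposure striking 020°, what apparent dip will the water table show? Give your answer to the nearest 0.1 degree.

43.6°

Two edge vectors: DH-7→DH-8 = (-791, -480, 1002.4), DH-7→DH-9 = (-210, -50, 211.1).
Normal n = (DH-7→DH-8) × (DH-7→DH-9) = (-51208, -43523.9, -61250).
So ∂z/∂E = −n_x/n_z = −0.83605 and ∂z/∂N = −n_y/n_z = −0.71059.
Unit vector along 020° is (sin 20°, cos 20°) = (0.3420, 0.9397).
Slope in that direction = a·(0.3420) + b·(0.9397) = −0.95369.
Apparent dip = arctan|0.95369| = 43.6° (true dip is 47.7°, so apparent ≤ true as expected).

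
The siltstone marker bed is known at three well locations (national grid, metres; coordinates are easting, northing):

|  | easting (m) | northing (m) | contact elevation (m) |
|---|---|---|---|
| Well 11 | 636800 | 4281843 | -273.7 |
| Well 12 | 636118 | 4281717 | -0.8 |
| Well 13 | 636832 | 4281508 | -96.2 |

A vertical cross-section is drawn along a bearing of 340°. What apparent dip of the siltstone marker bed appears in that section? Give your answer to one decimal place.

Two edge vectors: Well 11→Well 12 = (-682, -126, 272.9), Well 11→Well 13 = (32, -335, 177.5).
Normal n = (Well 11→Well 12) × (Well 11→Well 13) = (69056.5, 129787.8, 232502).
So ∂z/∂easting = −n_x/n_z = −0.29701 and ∂z/∂northing = −n_y/n_z = −0.55822.
Unit vector along 340° is (sin 340°, cos 340°) = (-0.3420, 0.9397).
Slope in that direction = a·(-0.3420) + b·(0.9397) = −0.42297.
Apparent dip = arctan|0.42297| = 22.9° (true dip is 32.3°, so apparent ≤ true as expected).

22.9°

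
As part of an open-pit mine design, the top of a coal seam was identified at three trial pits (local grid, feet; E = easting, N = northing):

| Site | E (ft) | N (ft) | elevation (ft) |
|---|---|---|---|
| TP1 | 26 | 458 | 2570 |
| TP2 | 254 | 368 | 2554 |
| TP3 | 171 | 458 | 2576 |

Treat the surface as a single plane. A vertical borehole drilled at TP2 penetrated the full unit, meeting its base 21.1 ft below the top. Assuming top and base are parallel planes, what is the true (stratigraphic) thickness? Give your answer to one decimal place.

Two edge vectors: TP1→TP2 = (228, -90, -16), TP1→TP3 = (145, 0, 6).
Normal n = (TP1→TP2) × (TP1→TP3) = (-540, -3688, 13050).
So ∂z/∂E = −n_x/n_z = 0.04138 and ∂z/∂N = −n_y/n_z = 0.28261.
|∇z| = √(a²+b²) = 0.28562, so dip δ = arctan(0.28562) = 15.94°.
True thickness = vertical thickness × cos δ = 21.1 × cos 15.94° = 20.3 ft.

20.3 ft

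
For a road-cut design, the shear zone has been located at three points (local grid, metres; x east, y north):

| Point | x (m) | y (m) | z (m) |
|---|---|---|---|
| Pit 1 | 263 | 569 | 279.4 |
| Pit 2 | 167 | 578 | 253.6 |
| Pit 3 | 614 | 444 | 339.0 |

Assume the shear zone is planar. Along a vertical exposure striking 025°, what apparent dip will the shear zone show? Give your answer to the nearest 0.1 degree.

25.2°

Two edge vectors: Pit 1→Pit 2 = (-96, 9, -25.8), Pit 1→Pit 3 = (351, -125, 59.6).
Normal n = (Pit 1→Pit 2) × (Pit 1→Pit 3) = (-2688.6, -3334.2, 8841).
So ∂z/∂x = −n_x/n_z = 0.30411 and ∂z/∂y = −n_y/n_z = 0.37713.
Unit vector along 025° is (sin 25°, cos 25°) = (0.4226, 0.9063).
Slope in that direction = a·(0.4226) + b·(0.9063) = 0.47032.
Apparent dip = arctan|0.47032| = 25.2° (true dip is 25.8°, so apparent ≤ true as expected).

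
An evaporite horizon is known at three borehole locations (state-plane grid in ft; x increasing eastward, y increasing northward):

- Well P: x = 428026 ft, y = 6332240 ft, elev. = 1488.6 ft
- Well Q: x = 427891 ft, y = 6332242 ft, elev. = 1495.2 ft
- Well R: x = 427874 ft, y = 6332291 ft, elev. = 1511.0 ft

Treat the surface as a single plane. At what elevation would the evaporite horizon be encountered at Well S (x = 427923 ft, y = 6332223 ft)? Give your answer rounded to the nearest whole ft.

Let the plane be z = a·x + b·y + c.
Well Q−Well P: −135a + 2b = 6.6;  Well R−Well P: −152a + 51b = 22.4.
Solving gives a = −0.04433977, b = 0.30706580.
Then c = 1488.6 − a·428026 − b·6332240 = −1923947.14.
At (427923, 6332223): z = −18974.0 + 1944409.1 − 1923947.14 = 1487.9 ft.

1488 ft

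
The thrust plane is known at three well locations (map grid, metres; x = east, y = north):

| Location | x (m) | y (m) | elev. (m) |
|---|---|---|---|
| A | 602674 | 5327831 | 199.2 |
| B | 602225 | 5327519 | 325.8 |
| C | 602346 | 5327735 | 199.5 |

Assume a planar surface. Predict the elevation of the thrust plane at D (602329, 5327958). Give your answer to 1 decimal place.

Let the plane be z = a·x + b·y + c.
B−A: −449a − 312b = 126.6;  C−A: −328a − 96b = 0.3.
Solving gives a = 0.203606159, b = −0.698779376.
Then c = 199.2 − a·602674 − b·5327831 = 3600469.48.
At (602329, 5327958): z = 122637.9 − 3723067.2 + 3600469.48 = 40.2 m.

40.2 m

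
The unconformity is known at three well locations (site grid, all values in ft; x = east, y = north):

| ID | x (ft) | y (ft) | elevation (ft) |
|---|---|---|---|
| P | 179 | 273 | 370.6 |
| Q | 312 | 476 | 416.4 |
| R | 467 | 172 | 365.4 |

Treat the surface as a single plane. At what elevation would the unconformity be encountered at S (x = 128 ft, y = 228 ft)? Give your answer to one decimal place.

Two edge vectors: P→Q = (133, 203, 45.8), P→R = (288, -101, -5.2).
Normal n = (P→Q) × (P→R) = (3570.2, 13882, -71897).
So ∂z/∂x = −n_x/n_z = 0.04966 and ∂z/∂y = −n_y/n_z = 0.19308.
Intercept c from P: 370.6 − 8.89 − 52.71 = 309.00.
At (128, 228): z = 6.4 + 44.0 + 309.00 = 359.4 ft.

359.4 ft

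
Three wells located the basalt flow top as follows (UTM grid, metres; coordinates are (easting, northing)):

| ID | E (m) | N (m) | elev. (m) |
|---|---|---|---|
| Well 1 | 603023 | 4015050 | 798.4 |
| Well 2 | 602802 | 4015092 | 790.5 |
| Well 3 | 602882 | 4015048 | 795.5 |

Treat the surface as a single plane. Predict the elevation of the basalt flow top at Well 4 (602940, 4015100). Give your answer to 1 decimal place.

Let the plane be z = a·E + b·N + c.
Well 2−Well 1: −221a + 42b = −7.9;  Well 3−Well 1: −141a − 2b = −2.9.
Solving gives a = 0.021621622, b = −0.074324324.
Then c = 798.4 − a·603023 − b·4015050 = 286175.94.
At (602940, 4015100): z = 13036.5 − 298419.6 + 286175.94 = 792.9 m.

792.9 m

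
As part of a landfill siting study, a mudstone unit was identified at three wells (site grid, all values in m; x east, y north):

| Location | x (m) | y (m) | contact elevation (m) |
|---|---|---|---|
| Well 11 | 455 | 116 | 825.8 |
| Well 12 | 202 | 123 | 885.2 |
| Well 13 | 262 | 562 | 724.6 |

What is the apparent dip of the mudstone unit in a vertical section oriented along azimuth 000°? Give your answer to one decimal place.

Two edge vectors: Well 11→Well 12 = (-253, 7, 59.4), Well 11→Well 13 = (-193, 446, -101.2).
Normal n = (Well 11→Well 12) × (Well 11→Well 13) = (-27200.8, -37067.8, -111487).
So ∂z/∂x = −n_x/n_z = −0.24398 and ∂z/∂y = −n_y/n_z = −0.33249.
Unit vector along 000° is (sin 0°, cos 0°) = (0.0000, 1.0000).
Slope in that direction = a·(0.0000) + b·(1.0000) = −0.33249.
Apparent dip = arctan|0.33249| = 18.4° (true dip is 22.4°, so apparent ≤ true as expected).

18.4°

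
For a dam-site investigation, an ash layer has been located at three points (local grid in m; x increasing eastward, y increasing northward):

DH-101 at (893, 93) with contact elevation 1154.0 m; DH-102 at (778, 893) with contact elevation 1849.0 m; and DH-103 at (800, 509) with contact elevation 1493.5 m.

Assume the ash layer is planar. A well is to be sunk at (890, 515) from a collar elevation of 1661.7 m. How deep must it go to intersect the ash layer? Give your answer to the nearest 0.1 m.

103.1 m

Two edge vectors: DH-101→DH-102 = (-115, 800, 695), DH-101→DH-103 = (-93, 416, 339.5).
Normal n = (DH-101→DH-102) × (DH-101→DH-103) = (-17520, -25592.5, 26560).
So ∂z/∂x = −n_x/n_z = 0.65964 and ∂z/∂y = −n_y/n_z = 0.96357.
Intercept c from DH-101: 1154 − 589.06 − 89.61 = 475.33.
At (890, 515): z_contact = 587.08 + 496.24 + 475.33 = 1558.65 m.
Depth below ground = 1661.7 − 1558.65 = 103.1 m.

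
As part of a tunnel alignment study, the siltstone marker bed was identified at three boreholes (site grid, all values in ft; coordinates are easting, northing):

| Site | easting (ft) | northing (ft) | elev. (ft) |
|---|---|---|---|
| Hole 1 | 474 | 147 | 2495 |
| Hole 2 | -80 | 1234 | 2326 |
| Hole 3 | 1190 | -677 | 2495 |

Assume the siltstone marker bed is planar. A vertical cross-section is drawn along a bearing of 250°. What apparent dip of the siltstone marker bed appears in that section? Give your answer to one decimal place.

28.2°

Two edge vectors: Hole 1→Hole 2 = (-554, 1087, -169), Hole 1→Hole 3 = (716, -824, 0).
Normal n = (Hole 1→Hole 2) × (Hole 1→Hole 3) = (-139256, -121004, -321796).
So ∂z/∂easting = −n_x/n_z = −0.43275 and ∂z/∂northing = −n_y/n_z = −0.37603.
Unit vector along 250° is (sin 250°, cos 250°) = (-0.9397, -0.3420).
Slope in that direction = a·(-0.9397) + b·(-0.3420) = 0.53526.
Apparent dip = arctan|0.53526| = 28.2° (true dip is 29.8°, so apparent ≤ true as expected).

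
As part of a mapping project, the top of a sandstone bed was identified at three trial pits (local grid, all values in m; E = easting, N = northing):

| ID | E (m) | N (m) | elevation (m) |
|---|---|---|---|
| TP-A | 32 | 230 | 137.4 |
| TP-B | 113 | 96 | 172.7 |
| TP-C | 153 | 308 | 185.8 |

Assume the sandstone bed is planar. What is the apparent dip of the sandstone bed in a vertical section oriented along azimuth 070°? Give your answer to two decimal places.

Let the plane be z = a·E + b·N + c.
TP-B−TP-A: 81a − 134b = 35.3;  TP-C−TP-A: 121a + 78b = 48.4.
Solving gives a = 0.41004, b = −0.01557.
Unit vector along 070° is (sin 70°, cos 70°) = (0.9397, 0.3420).
Slope in that direction = a·(0.9397) + b·(0.3420) = 0.37998.
Apparent dip = arctan|0.37998| = 20.81° (true dip is 22.3°, so apparent ≤ true as expected).

20.81°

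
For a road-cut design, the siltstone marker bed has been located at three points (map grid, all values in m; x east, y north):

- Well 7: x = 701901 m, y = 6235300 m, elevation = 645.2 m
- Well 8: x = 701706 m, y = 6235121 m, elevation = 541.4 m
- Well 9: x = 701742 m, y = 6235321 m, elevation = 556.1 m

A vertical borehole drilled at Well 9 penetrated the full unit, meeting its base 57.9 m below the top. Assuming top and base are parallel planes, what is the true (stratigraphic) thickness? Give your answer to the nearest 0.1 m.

50.6 m

Let the plane be z = a·x + b·y + c.
Well 8−Well 7: −195a − 179b = −103.8;  Well 9−Well 7: −159a + 21b = −89.1.
Solving gives a = 0.55685, b = −0.02673.
|∇z| = √(a²+b²) = 0.55749, so dip δ = arctan(0.55749) = 29.14°.
True thickness = vertical thickness × cos δ = 57.9 × cos 29.14° = 50.6 m.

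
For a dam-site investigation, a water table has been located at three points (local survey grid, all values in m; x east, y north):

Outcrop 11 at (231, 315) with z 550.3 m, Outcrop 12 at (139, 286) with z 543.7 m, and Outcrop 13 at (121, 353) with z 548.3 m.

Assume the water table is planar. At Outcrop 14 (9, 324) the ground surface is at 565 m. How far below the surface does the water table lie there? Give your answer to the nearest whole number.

24 m

Two edge vectors: Outcrop 11→Outcrop 12 = (-92, -29, -6.6), Outcrop 11→Outcrop 13 = (-110, 38, -2).
Normal n = (Outcrop 11→Outcrop 12) × (Outcrop 11→Outcrop 13) = (308.8, 542, -6686).
So ∂z/∂x = −n_x/n_z = 0.04619 and ∂z/∂y = −n_y/n_z = 0.08106.
Intercept c from Outcrop 11: 550.3 − 10.67 − 25.54 = 514.10.
At (9, 324): z_contact = 0.4 + 26.3 + 514.10 = 540.8 m.
Depth below ground = 565 − 540.8 = 24 m.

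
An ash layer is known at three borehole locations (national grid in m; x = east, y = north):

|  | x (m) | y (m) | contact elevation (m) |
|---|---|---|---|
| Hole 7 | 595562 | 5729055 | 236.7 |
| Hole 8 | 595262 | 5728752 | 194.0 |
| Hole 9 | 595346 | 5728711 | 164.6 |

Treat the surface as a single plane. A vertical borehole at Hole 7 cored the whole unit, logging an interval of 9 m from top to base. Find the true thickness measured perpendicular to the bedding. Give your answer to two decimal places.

Two edge vectors: Hole 7→Hole 8 = (-300, -303, -42.7), Hole 7→Hole 9 = (-216, -344, -72.1).
Normal n = (Hole 7→Hole 8) × (Hole 7→Hole 9) = (7157.5, -12406.8, 37752).
So ∂z/∂x = −n_x/n_z = −0.18959 and ∂z/∂y = −n_y/n_z = 0.32864.
|∇z| = √(a²+b²) = 0.37941, so dip δ = arctan(0.37941) = 20.78°.
True thickness = vertical thickness × cos δ = 9 × cos 20.78° = 8.41 m.

8.41 m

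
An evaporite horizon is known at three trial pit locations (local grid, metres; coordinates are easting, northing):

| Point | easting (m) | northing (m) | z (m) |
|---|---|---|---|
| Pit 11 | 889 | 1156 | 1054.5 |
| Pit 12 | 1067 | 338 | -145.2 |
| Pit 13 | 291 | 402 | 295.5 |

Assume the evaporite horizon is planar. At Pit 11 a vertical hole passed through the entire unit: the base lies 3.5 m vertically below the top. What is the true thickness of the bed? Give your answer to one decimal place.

2.0 m

Two edge vectors: Pit 11→Pit 12 = (178, -818, -1199.7), Pit 11→Pit 13 = (-598, -754, -759).
Normal n = (Pit 11→Pit 12) × (Pit 11→Pit 13) = (-283711.8, 852522.6, -623376).
So ∂z/∂easting = −n_x/n_z = −0.45512 and ∂z/∂northing = −n_y/n_z = 1.36759.
|∇z| = √(a²+b²) = 1.44133, so dip δ = arctan(1.44133) = 55.25°.
True thickness = vertical thickness × cos δ = 3.5 × cos 55.25° = 2.0 m.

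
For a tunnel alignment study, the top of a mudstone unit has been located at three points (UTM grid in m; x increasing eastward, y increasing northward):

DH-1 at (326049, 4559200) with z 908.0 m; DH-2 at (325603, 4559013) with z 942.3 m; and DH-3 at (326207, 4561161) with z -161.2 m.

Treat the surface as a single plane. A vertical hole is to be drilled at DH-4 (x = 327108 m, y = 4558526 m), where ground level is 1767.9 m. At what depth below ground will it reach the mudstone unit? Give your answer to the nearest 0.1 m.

317.6 m

Let the plane be z = a·x + b·y + c.
DH-2−DH-1: −446a − 187b = 34.3;  DH-3−DH-1: 158a + 1961b = −1069.2.
Solving gives a = 0.157004355, b = −0.557882044.
Then c = 908 − a·326049 − b·4559200 = 2493212.70.
At (327108, 4558526): z_contact = 51357.38 − 2543119.80 + 2493212.70 = 1450.28 m.
Depth below ground = 1767.9 − 1450.28 = 317.6 m.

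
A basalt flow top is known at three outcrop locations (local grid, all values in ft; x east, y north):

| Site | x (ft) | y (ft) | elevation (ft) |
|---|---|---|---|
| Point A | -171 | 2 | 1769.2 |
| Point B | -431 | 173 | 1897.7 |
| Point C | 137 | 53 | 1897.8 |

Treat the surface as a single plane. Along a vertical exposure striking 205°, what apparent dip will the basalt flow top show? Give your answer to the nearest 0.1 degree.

Two edge vectors: Point A→Point B = (-260, 171, 128.5), Point A→Point C = (308, 51, 128.6).
Normal n = (Point A→Point B) × (Point A→Point C) = (15437.1, 73014, -65928).
So ∂z/∂x = −n_x/n_z = 0.23415 and ∂z/∂y = −n_y/n_z = 1.10748.
Unit vector along 205° is (sin 205°, cos 205°) = (-0.4226, -0.9063).
Slope in that direction = a·(-0.4226) + b·(-0.9063) = −1.10267.
Apparent dip = arctan|1.10267| = 47.8° (true dip is 48.5°, so apparent ≤ true as expected).

47.8°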